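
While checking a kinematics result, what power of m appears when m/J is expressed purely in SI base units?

J = N·m (work = force × distance),
    = kg·m²·s⁻².
So J⁻¹ = kg⁻¹·m⁻²·s².
Combining: J⁻¹·m = (kg⁻¹·m⁻²·s²) · m = kg⁻¹·m⁻¹·s².
The exponent of m is -1.

-1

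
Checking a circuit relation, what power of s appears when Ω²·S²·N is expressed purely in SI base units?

Ω = V/A (resistance = voltage per current),
    = kg·m²·s⁻³·A⁻².
So Ω² = kg²·m⁴·s⁻⁶·A⁻⁴.
S = 1/Ω (conductance is reciprocal resistance),
    = kg⁻¹·m⁻²·s³·A².
So S² = kg⁻²·m⁻⁴·s⁶·A⁴.
N = kg·m/s² = kg·m·s⁻² (force = mass × acceleration).
Combining: Ω²·S²·N = (kg²·m⁴·s⁻⁶·A⁻⁴) · (kg⁻²·m⁻⁴·s⁶·A⁴) · (kg·m·s⁻²) = kg·m·s⁻².
The exponent of s is -2.

-2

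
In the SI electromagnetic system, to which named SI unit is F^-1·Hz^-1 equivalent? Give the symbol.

Ω

F = C/V (capacitance = charge per voltage),
    = A·s/(kg·m²·s⁻³·A⁻¹) (substituting C and V),
    = kg⁻¹·m⁻²·s⁴·A².
So F⁻¹ = kg·m²·s⁻⁴·A⁻².
Hz = 1/s = s⁻¹ (frequency is cycles per second).
So Hz⁻¹ = s.
Combining: F⁻¹·Hz⁻¹ = (kg·m²·s⁻⁴·A⁻²) · s = kg·m²·s⁻³·A⁻².
kg·m²·s⁻³·A⁻² is the base-SI form of the ohm.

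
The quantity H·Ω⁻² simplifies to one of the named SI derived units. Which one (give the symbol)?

F

H = Wb/A (inductance = flux per current),
    = kg·m²·s⁻²·A⁻².
Ω = V/A (resistance = voltage per current),
    = kg·m²·s⁻³·A⁻².
So Ω⁻² = kg⁻²·m⁻⁴·s⁶·A⁴.
Combining: H·Ω⁻² = (kg·m²·s⁻²·A⁻²) · (kg⁻²·m⁻⁴·s⁶·A⁴) = kg⁻¹·m⁻²·s⁴·A².
kg⁻¹·m⁻²·s⁴·A² is the base-SI form of the farad.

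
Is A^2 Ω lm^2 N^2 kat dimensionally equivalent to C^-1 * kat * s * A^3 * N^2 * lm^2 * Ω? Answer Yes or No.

Left side:
  Ω = V/A (resistance = voltage per current),
      = kg·m²·s⁻³·A⁻².
  lm = cd·sr = cd (luminous flux; sr is dimensionless).
  So lm² = cd².
  N = kg·m/s² = kg·m·s⁻² (force = mass × acceleration).
  So N² = kg²·m²·s⁻⁴.
  kat = mol/s = s⁻¹·mol (catalytic activity).
  Combining: A²·Ω·lm²·N²·kat = A² · (kg·m²·s⁻³·A⁻²) · cd² · (kg²·m²·s⁻⁴) · (s⁻¹·mol) = kg³·m⁴·s⁻⁸·mol·cd².
Right side:
  C = s·A.
  So C⁻¹ = s⁻¹·A⁻¹.
  kat = s⁻¹·mol.
  N = kg·m·s⁻².
  So N² = kg²·m²·s⁻⁴.
  lm = cd.
  So lm² = cd².
  Ω = kg·m²·s⁻³·A⁻².
  Combining: C⁻¹·kat·s·A³·N²·lm²·Ω = (s⁻¹·A⁻¹) · (s⁻¹·mol) · s · A³ · (kg²·m²·s⁻⁴) · cd² · (kg·m²·s⁻³·A⁻²) = kg³·m⁴·s⁻⁸·mol·cd².
Both reduce to kg³·m⁴·s⁻⁸·mol·cd².

Yes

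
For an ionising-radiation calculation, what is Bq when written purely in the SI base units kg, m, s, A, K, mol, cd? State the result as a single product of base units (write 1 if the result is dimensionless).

s⁻¹

Bq = 1/s = s⁻¹ (activity is decays per second).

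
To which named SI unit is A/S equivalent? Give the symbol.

V

S = kg⁻¹·m⁻²·s³·A².
So S⁻¹ = kg·m²·s⁻³·A⁻².
Combining: S⁻¹·A = (kg·m²·s⁻³·A⁻²) · A = kg·m²·s⁻³·A⁻¹.
kg·m²·s⁻³·A⁻¹ is the base-SI form of the volt.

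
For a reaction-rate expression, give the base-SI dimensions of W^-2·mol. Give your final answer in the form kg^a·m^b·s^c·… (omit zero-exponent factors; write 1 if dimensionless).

kg⁻²·m⁻⁴·s⁶·mol

W = kg·m²·s⁻³.
So W⁻² = kg⁻²·m⁻⁴·s⁶.
Combining: W⁻²·mol = (kg⁻²·m⁻⁴·s⁶) · mol = kg⁻²·m⁻⁴·s⁶·mol.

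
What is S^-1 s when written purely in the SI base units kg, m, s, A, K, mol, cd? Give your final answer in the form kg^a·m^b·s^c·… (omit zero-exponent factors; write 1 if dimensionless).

S = kg⁻¹·m⁻²·s³·A².
So S⁻¹ = kg·m²·s⁻³·A⁻².
Combining: S⁻¹·s = (kg·m²·s⁻³·A⁻²) · s = kg·m²·s⁻²·A⁻².

kg·m²·s⁻²·A⁻²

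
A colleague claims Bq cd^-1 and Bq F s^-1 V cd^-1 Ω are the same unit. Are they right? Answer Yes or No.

No

Left side:
  Bq = 1/s = s⁻¹ (activity is decays per second).
  Combining: Bq·cd⁻¹ = s⁻¹ · cd⁻¹ = s⁻¹·cd⁻¹.
Right side:
  Bq = s⁻¹.
  F = kg⁻¹·m⁻²·s⁴·A².
  V = kg·m²·s⁻³·A⁻¹.
  Ω = kg·m²·s⁻³·A⁻².
  Combining: Bq·F·s⁻¹·V·cd⁻¹·Ω = s⁻¹ · (kg⁻¹·m⁻²·s⁴·A²) · s⁻¹ · (kg·m²·s⁻³·A⁻¹) · cd⁻¹ · (kg·m²·s⁻³·A⁻²) = kg·m²·s⁻⁴·A⁻¹·cd⁻¹.
Left is s⁻¹·cd⁻¹; right is kg·m²·s⁻⁴·A⁻¹·cd⁻¹ — different.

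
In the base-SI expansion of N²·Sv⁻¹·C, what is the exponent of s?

-1

N = kg·m·s⁻².
So N² = kg²·m²·s⁻⁴.
Sv = m²·s⁻².
So Sv⁻¹ = m⁻²·s².
C = s·A.
Combining: N²·Sv⁻¹·C = (kg²·m²·s⁻⁴) · (m⁻²·s²) · (s·A) = kg²·s⁻¹·A.
The exponent of s is -1.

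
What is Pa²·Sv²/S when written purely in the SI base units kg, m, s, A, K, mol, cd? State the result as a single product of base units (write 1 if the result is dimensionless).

Pa = N/m² (pressure = force per area),
    = kg·m⁻¹·s⁻².
So Pa² = kg²·m⁻²·s⁻⁴.
Sv = J/kg (equivalent dose = energy per mass),
    = m²·s⁻².
So Sv² = m⁴·s⁻⁴.
S = 1/Ω (conductance is reciprocal resistance),
    = kg⁻¹·m⁻²·s³·A².
So S⁻¹ = kg·m²·s⁻³·A⁻².
Combining: Pa²·Sv²·S⁻¹ = (kg²·m⁻²·s⁻⁴) · (m⁴·s⁻⁴) · (kg·m²·s⁻³·A⁻²) = kg³·m⁴·s⁻¹¹·A⁻².

kg³·m⁴·s⁻¹¹·A⁻²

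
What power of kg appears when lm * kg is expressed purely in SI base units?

1

lm = cd·sr = cd (luminous flux; sr is dimensionless).
Combining: lm·kg = cd · kg = kg·cd.
The exponent of kg is 1.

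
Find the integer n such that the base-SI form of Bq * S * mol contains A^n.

2

Bq = 1/s = s⁻¹ (activity is decays per second).
S = 1/Ω (conductance is reciprocal resistance),
    = kg⁻¹·m⁻²·s³·A².
Combining: Bq·S·mol = s⁻¹ · (kg⁻¹·m⁻²·s³·A²) · mol = kg⁻¹·m⁻²·s²·A²·mol.
The exponent of A is 2.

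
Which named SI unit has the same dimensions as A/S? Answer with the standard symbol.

S = 1/Ω (conductance is reciprocal resistance),
    = kg⁻¹·m⁻²·s³·A².
So S⁻¹ = kg·m²·s⁻³·A⁻².
Combining: S⁻¹·A = (kg·m²·s⁻³·A⁻²) · A = kg·m²·s⁻³·A⁻¹.
kg·m²·s⁻³·A⁻¹ is the base-SI form of the volt.

V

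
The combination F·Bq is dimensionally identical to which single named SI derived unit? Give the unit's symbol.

F = kg⁻¹·m⁻²·s⁴·A².
Bq = s⁻¹.
Combining: F·Bq = (kg⁻¹·m⁻²·s⁴·A²) · s⁻¹ = kg⁻¹·m⁻²·s³·A².
kg⁻¹·m⁻²·s³·A² is the base-SI form of the siemens.

S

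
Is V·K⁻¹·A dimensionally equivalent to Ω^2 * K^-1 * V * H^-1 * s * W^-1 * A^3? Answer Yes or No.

Yes

Left side:
  V = W/A (potential = power per current),
      = kg·m²·s⁻³·A⁻¹.
  Combining: V·K⁻¹·A = (kg·m²·s⁻³·A⁻¹) · K⁻¹ · A = kg·m²·s⁻³·K⁻¹.
Right side:
  Ω = kg·m²·s⁻³·A⁻².
  So Ω² = kg²·m⁴·s⁻⁶·A⁻⁴.
  V = kg·m²·s⁻³·A⁻¹.
  H = kg·m²·s⁻²·A⁻².
  So H⁻¹ = kg⁻¹·m⁻²·s²·A².
  W = kg·m²·s⁻³.
  So W⁻¹ = kg⁻¹·m⁻²·s³.
  Combining: Ω²·K⁻¹·V·H⁻¹·s·W⁻¹·A³ = (kg²·m⁴·s⁻⁶·A⁻⁴) · K⁻¹ · (kg·m²·s⁻³·A⁻¹) · (kg⁻¹·m⁻²·s²·A²) · s · (kg⁻¹·m⁻²·s³) · A³ = kg·m²·s⁻³·K⁻¹.
Both reduce to kg·m²·s⁻³·K⁻¹.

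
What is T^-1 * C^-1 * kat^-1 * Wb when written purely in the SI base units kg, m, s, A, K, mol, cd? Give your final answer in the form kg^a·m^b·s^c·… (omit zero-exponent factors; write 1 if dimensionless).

m²·A⁻¹·mol⁻¹

T = kg·s⁻²·A⁻¹.
So T⁻¹ = kg⁻¹·s²·A.
C = s·A.
So C⁻¹ = s⁻¹·A⁻¹.
kat = s⁻¹·mol.
So kat⁻¹ = s·mol⁻¹.
Wb = kg·m²·s⁻²·A⁻¹.
Combining: T⁻¹·C⁻¹·kat⁻¹·Wb = (kg⁻¹·s²·A) · (s⁻¹·A⁻¹) · (s·mol⁻¹) · (kg·m²·s⁻²·A⁻¹) = m²·A⁻¹·mol⁻¹.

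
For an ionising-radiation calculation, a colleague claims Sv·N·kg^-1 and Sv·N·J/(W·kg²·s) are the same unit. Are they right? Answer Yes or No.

Left side:
  Sv = m²·s⁻².
  N = kg·m·s⁻².
  Combining: Sv·N·kg⁻¹ = (m²·s⁻²) · (kg·m·s⁻²) · kg⁻¹ = m³·s⁻⁴.
Right side:
  W = kg·m²·s⁻³.
  So W⁻¹ = kg⁻¹·m⁻²·s³.
  Sv = m²·s⁻².
  N = kg·m·s⁻².
  J = kg·m²·s⁻².
  Combining: W⁻¹·Sv·kg⁻²·N·s⁻¹·J = (kg⁻¹·m⁻²·s³) · (m²·s⁻²) · kg⁻² · (kg·m·s⁻²) · s⁻¹ · (kg·m²·s⁻²) = kg⁻¹·m³·s⁻⁴.
Left is m³·s⁻⁴; right is kg⁻¹·m³·s⁻⁴ — different.

No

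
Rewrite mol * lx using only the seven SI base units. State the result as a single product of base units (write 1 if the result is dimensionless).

lx = lm/m² (illuminance = luminous flux per area),
    = m⁻²·cd.
Combining: mol·lx = mol · (m⁻²·cd) = m⁻²·mol·cd.

m⁻²·mol·cd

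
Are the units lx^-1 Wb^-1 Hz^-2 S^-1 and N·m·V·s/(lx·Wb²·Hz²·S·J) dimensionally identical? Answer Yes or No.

Yes

Left side:
  lx = lm/m² (illuminance = luminous flux per area),
      = m⁻²·cd.
  So lx⁻¹ = m²·cd⁻¹.
  Wb = V·s (flux: a volt is a weber per second),
      = kg·m²·s⁻²·A⁻¹.
  So Wb⁻¹ = kg⁻¹·m⁻²·s²·A.
  Hz = 1/s = s⁻¹ (frequency is cycles per second).
  So Hz⁻² = s².
  S = 1/Ω (conductance is reciprocal resistance),
      = kg⁻¹·m⁻²·s³·A².
  So S⁻¹ = kg·m²·s⁻³·A⁻².
  Combining: lx⁻¹·Wb⁻¹·Hz⁻²·S⁻¹ = (m²·cd⁻¹) · (kg⁻¹·m⁻²·s²·A) · s² · (kg·m²·s⁻³·A⁻²) = m²·s·A⁻¹·cd⁻¹.
Right side:
  N = kg·m/s² = kg·m·s⁻² (force = mass × acceleration).
  lx = lm/m² (illuminance = luminous flux per area),
      = m⁻²·cd.
  So lx⁻¹ = m²·cd⁻¹.
  Wb = V·s (flux: a volt is a weber per second),
      = kg·m²·s⁻²·A⁻¹.
  So Wb⁻² = kg⁻²·m⁻⁴·s⁴·A².
  Hz = 1/s = s⁻¹ (frequency is cycles per second).
  So Hz⁻² = s².
  S = 1/Ω (conductance is reciprocal resistance),
      = kg⁻¹·m⁻²·s³·A².
  So S⁻¹ = kg·m²·s⁻³·A⁻².
  V = W/A (potential = power per current),
      = kg·m²·s⁻³·A⁻¹.
  J = N·m (work = force × distance),
      = kg·m²·s⁻².
  So J⁻¹ = kg⁻¹·m⁻²·s².
  Combining: N·lx⁻¹·m·Wb⁻²·Hz⁻²·S⁻¹·V·s·J⁻¹ = (kg·m·s⁻²) · (m²·cd⁻¹) · m · (kg⁻²·m⁻⁴·s⁴·A²) · s² · (kg·m²·s⁻³·A⁻²) · (kg·m²·s⁻³·A⁻¹) · s · (kg⁻¹·m⁻²·s²) = m²·s·A⁻¹·cd⁻¹.
Both reduce to m²·s·A⁻¹·cd⁻¹.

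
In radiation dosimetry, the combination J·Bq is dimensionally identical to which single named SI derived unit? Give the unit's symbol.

J = kg·m²·s⁻².
Bq = s⁻¹.
Combining: J·Bq = (kg·m²·s⁻²) · s⁻¹ = kg·m²·s⁻³.
kg·m²·s⁻³ is the base-SI form of the watt.

W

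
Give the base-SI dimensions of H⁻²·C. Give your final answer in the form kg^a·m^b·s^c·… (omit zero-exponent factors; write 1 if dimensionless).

H = kg·m²·s⁻²·A⁻².
So H⁻² = kg⁻²·m⁻⁴·s⁴·A⁴.
C = s·A.
Combining: H⁻²·C = (kg⁻²·m⁻⁴·s⁴·A⁴) · (s·A) = kg⁻²·m⁻⁴·s⁵·A⁵.

kg⁻²·m⁻⁴·s⁵·A⁵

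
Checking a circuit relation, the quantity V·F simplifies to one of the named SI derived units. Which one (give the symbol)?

V = W/A (potential = power per current),
    = kg·m²·s⁻³·A⁻¹.
F = C/V (capacitance = charge per voltage),
    = A·s/(kg·m²·s⁻³·A⁻¹) (substituting C and V),
    = kg⁻¹·m⁻²·s⁴·A².
Combining: V·F = (kg·m²·s⁻³·A⁻¹) · (kg⁻¹·m⁻²·s⁴·A²) = s·A.
s·A is the base-SI form of the coulomb.

C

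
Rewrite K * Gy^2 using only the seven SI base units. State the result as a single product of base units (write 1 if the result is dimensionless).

Gy = m²·s⁻².
So Gy² = m⁴·s⁻⁴.
Combining: K·Gy² = K · (m⁴·s⁻⁴) = m⁴·s⁻⁴·K.

m⁴·s⁻⁴·K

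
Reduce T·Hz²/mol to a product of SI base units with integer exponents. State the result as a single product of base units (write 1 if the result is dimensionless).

kg·s⁻⁴·A⁻¹·mol⁻¹

T = Wb/m² (flux density = flux per area),
    = kg·s⁻²·A⁻¹.
Hz = 1/s = s⁻¹ (frequency is cycles per second).
So Hz² = s⁻².
Combining: T·Hz²·mol⁻¹ = (kg·s⁻²·A⁻¹) · s⁻² · mol⁻¹ = kg·s⁻⁴·A⁻¹·mol⁻¹.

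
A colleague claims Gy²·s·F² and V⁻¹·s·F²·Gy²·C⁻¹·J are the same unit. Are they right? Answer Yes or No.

Left side:
  Gy = m²·s⁻².
  So Gy² = m⁴·s⁻⁴.
  F = kg⁻¹·m⁻²·s⁴·A².
  So F² = kg⁻²·m⁻⁴·s⁸·A⁴.
  Combining: Gy²·s·F² = (m⁴·s⁻⁴) · s · (kg⁻²·m⁻⁴·s⁸·A⁴) = kg⁻²·s⁵·A⁴.
Right side:
  V = kg·m²·s⁻³·A⁻¹.
  So V⁻¹ = kg⁻¹·m⁻²·s³·A.
  F = kg⁻¹·m⁻²·s⁴·A².
  So F² = kg⁻²·m⁻⁴·s⁸·A⁴.
  Gy = m²·s⁻².
  So Gy² = m⁴·s⁻⁴.
  C = s·A.
  So C⁻¹ = s⁻¹·A⁻¹.
  J = kg·m²·s⁻².
  Combining: V⁻¹·s·F²·Gy²·C⁻¹·J = (kg⁻¹·m⁻²·s³·A) · s · (kg⁻²·m⁻⁴·s⁸·A⁴) · (m⁴·s⁻⁴) · (s⁻¹·A⁻¹) · (kg·m²·s⁻²) = kg⁻²·s⁵·A⁴.
Both reduce to kg⁻²·s⁵·A⁴.

Yes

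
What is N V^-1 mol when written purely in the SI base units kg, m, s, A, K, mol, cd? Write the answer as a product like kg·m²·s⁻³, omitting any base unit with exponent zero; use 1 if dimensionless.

m⁻¹·s·A·mol

N = kg·m·s⁻².
V = kg·m²·s⁻³·A⁻¹.
So V⁻¹ = kg⁻¹·m⁻²·s³·A.
Combining: N·V⁻¹·mol = (kg·m·s⁻²) · (kg⁻¹·m⁻²·s³·A) · mol = m⁻¹·s·A·mol.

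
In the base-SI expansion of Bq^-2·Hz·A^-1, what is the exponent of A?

Bq = 1/s = s⁻¹ (activity is decays per second).
So Bq⁻² = s².
Hz = 1/s = s⁻¹ (frequency is cycles per second).
Combining: Bq⁻²·Hz·A⁻¹ = s² · s⁻¹ · A⁻¹ = s·A⁻¹.
The exponent of A is -1.

-1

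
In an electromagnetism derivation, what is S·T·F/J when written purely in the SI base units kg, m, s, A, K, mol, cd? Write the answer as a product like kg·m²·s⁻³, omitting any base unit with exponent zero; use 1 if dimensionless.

kg⁻²·m⁻⁶·s⁷·A³

S = kg⁻¹·m⁻²·s³·A².
T = kg·s⁻²·A⁻¹.
F = kg⁻¹·m⁻²·s⁴·A².
J = kg·m²·s⁻².
So J⁻¹ = kg⁻¹·m⁻²·s².
Combining: S·T·F·J⁻¹ = (kg⁻¹·m⁻²·s³·A²) · (kg·s⁻²·A⁻¹) · (kg⁻¹·m⁻²·s⁴·A²) · (kg⁻¹·m⁻²·s²) = kg⁻²·m⁻⁶·s⁷·A³.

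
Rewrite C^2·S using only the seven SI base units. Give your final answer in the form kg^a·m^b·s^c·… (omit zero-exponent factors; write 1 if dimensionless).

C = s·A.
So C² = s²·A².
S = kg⁻¹·m⁻²·s³·A².
Combining: C²·S = (s²·A²) · (kg⁻¹·m⁻²·s³·A²) = kg⁻¹·m⁻²·s⁵·A⁴.

kg⁻¹·m⁻²·s⁵·A⁴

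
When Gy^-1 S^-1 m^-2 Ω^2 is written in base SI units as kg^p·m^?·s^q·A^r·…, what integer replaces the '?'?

2

Gy = J/kg (absorbed dose = energy per mass),
    = m²·s⁻².
So Gy⁻¹ = m⁻²·s².
S = 1/Ω (conductance is reciprocal resistance),
    = kg⁻¹·m⁻²·s³·A².
So S⁻¹ = kg·m²·s⁻³·A⁻².
Ω = V/A (resistance = voltage per current),
    = kg·m²·s⁻³·A⁻².
So Ω² = kg²·m⁴·s⁻⁶·A⁻⁴.
Combining: Gy⁻¹·S⁻¹·m⁻²·Ω² = (m⁻²·s²) · (kg·m²·s⁻³·A⁻²) · m⁻² · (kg²·m⁴·s⁻⁶·A⁻⁴) = kg³·m²·s⁻⁷·A⁻⁶.
The exponent of m is 2.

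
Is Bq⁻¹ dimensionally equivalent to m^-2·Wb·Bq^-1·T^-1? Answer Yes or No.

Left side:
  Bq = 1/s = s⁻¹ (activity is decays per second).
  So Bq⁻¹ = s.
Right side:
  Wb = V·s (flux: a volt is a weber per second),
      = kg·m²·s⁻²·A⁻¹.
  Bq = 1/s = s⁻¹ (activity is decays per second).
  So Bq⁻¹ = s.
  T = Wb/m² (flux density = flux per area),
      = kg·s⁻²·A⁻¹.
  So T⁻¹ = kg⁻¹·s²·A.
  Combining: m⁻²·Wb·Bq⁻¹·T⁻¹ = m⁻² · (kg·m²·s⁻²·A⁻¹) · s · (kg⁻¹·s²·A) = s.
Both reduce to s.

Yes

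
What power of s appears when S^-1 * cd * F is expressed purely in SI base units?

1

S = kg⁻¹·m⁻²·s³·A².
So S⁻¹ = kg·m²·s⁻³·A⁻².
F = kg⁻¹·m⁻²·s⁴·A².
Combining: S⁻¹·cd·F = (kg·m²·s⁻³·A⁻²) · cd · (kg⁻¹·m⁻²·s⁴·A²) = s·cd.
The exponent of s is 1.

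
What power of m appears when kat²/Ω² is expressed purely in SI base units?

kat = mol/s = s⁻¹·mol (catalytic activity).
So kat² = s⁻²·mol².
Ω = V/A (resistance = voltage per current),
    = kg·m²·s⁻³·A⁻².
So Ω⁻² = kg⁻²·m⁻⁴·s⁶·A⁴.
Combining: kat²·Ω⁻² = (s⁻²·mol²) · (kg⁻²·m⁻⁴·s⁶·A⁴) = kg⁻²·m⁻⁴·s⁴·A⁴·mol².
The exponent of m is -4.

-4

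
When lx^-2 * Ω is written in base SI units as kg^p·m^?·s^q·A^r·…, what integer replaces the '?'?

lx = m⁻²·cd.
So lx⁻² = m⁴·cd⁻².
Ω = kg·m²·s⁻³·A⁻².
Combining: lx⁻²·Ω = (m⁴·cd⁻²) · (kg·m²·s⁻³·A⁻²) = kg·m⁶·s⁻³·A⁻²·cd⁻².
The exponent of m is 6.

6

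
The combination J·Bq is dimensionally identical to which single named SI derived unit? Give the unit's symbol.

J = N·m (work = force × distance),
    = kg·m²·s⁻².
Bq = 1/s = s⁻¹ (activity is decays per second).
Combining: J·Bq = (kg·m²·s⁻²) · s⁻¹ = kg·m²·s⁻³.
kg·m²·s⁻³ is the base-SI form of the watt.

W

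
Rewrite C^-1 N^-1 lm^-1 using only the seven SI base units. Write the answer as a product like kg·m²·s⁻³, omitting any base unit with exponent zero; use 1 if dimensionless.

kg⁻¹·m⁻¹·s·A⁻¹·cd⁻¹

C = s·A.
So C⁻¹ = s⁻¹·A⁻¹.
N = kg·m·s⁻².
So N⁻¹ = kg⁻¹·m⁻¹·s².
lm = cd.
So lm⁻¹ = cd⁻¹.
Combining: C⁻¹·N⁻¹·lm⁻¹ = (s⁻¹·A⁻¹) · (kg⁻¹·m⁻¹·s²) · cd⁻¹ = kg⁻¹·m⁻¹·s·A⁻¹·cd⁻¹.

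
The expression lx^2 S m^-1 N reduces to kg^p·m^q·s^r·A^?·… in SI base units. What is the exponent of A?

lx = lm/m² (illuminance = luminous flux per area),
    = m⁻²·cd.
So lx² = m⁻⁴·cd².
S = 1/Ω (conductance is reciprocal resistance),
    = kg⁻¹·m⁻²·s³·A².
N = kg·m/s² = kg·m·s⁻² (force = mass × acceleration).
Combining: lx²·S·m⁻¹·N = (m⁻⁴·cd²) · (kg⁻¹·m⁻²·s³·A²) · m⁻¹ · (kg·m·s⁻²) = m⁻⁶·s·A²·cd².
The exponent of A is 2.

2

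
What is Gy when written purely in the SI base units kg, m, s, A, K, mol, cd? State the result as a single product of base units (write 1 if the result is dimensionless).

m²·s⁻²

Gy = J/kg (absorbed dose = energy per mass),
    = m²·s⁻².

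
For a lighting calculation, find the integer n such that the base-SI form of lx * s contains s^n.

lx = lm/m² (illuminance = luminous flux per area),
    = m⁻²·cd.
Combining: lx·s = (m⁻²·cd) · s = m⁻²·s·cd.
The exponent of s is 1.

1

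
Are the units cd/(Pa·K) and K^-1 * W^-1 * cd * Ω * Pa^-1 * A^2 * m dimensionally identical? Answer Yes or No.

No

Left side:
  Pa = N/m² (pressure = force per area),
      = kg·m⁻¹·s⁻².
  So Pa⁻¹ = kg⁻¹·m·s².
  Combining: cd·Pa⁻¹·K⁻¹ = cd · (kg⁻¹·m·s²) · K⁻¹ = kg⁻¹·m·s²·K⁻¹·cd.
Right side:
  W = J/s (power = energy per time),
      = kg·m²·s⁻³.
  So W⁻¹ = kg⁻¹·m⁻²·s³.
  Ω = V/A (resistance = voltage per current),
      = kg·m²·s⁻³·A⁻².
  Pa = N/m² (pressure = force per area),
      = kg·m⁻¹·s⁻².
  So Pa⁻¹ = kg⁻¹·m·s².
  Combining: K⁻¹·W⁻¹·cd·Ω·Pa⁻¹·A²·m = K⁻¹ · (kg⁻¹·m⁻²·s³) · cd · (kg·m²·s⁻³·A⁻²) · (kg⁻¹·m·s²) · A² · m = kg⁻¹·m²·s²·K⁻¹·cd.
Left is kg⁻¹·m·s²·K⁻¹·cd; right is kg⁻¹·m²·s²·K⁻¹·cd — different.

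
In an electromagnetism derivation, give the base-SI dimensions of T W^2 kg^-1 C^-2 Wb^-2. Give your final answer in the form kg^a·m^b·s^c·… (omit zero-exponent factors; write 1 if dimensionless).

s⁻⁶·A⁻¹

T = kg·s⁻²·A⁻¹.
W = kg·m²·s⁻³.
So W² = kg²·m⁴·s⁻⁶.
C = s·A.
So C⁻² = s⁻²·A⁻².
Wb = kg·m²·s⁻²·A⁻¹.
So Wb⁻² = kg⁻²·m⁻⁴·s⁴·A².
Combining: T·W²·kg⁻¹·C⁻²·Wb⁻² = (kg·s⁻²·A⁻¹) · (kg²·m⁴·s⁻⁶) · kg⁻¹ · (s⁻²·A⁻²) · (kg⁻²·m⁻⁴·s⁴·A²) = s⁻⁶·A⁻¹.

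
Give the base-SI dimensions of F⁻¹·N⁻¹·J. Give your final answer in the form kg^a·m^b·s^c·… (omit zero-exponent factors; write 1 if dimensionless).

F = kg⁻¹·m⁻²·s⁴·A².
So F⁻¹ = kg·m²·s⁻⁴·A⁻².
N = kg·m·s⁻².
So N⁻¹ = kg⁻¹·m⁻¹·s².
J = kg·m²·s⁻².
Combining: F⁻¹·N⁻¹·J = (kg·m²·s⁻⁴·A⁻²) · (kg⁻¹·m⁻¹·s²) · (kg·m²·s⁻²) = kg·m³·s⁻⁴·A⁻².

kg·m³·s⁻⁴·A⁻²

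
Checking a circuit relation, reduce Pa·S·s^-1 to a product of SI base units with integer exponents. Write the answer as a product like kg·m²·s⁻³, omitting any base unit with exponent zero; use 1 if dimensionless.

Pa = kg·m⁻¹·s⁻².
S = kg⁻¹·m⁻²·s³·A².
Combining: Pa·S·s⁻¹ = (kg·m⁻¹·s⁻²) · (kg⁻¹·m⁻²·s³·A²) · s⁻¹ = m⁻³·A².

m⁻³·A²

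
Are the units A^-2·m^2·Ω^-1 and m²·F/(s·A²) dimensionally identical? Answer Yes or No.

Left side:
  Ω = V/A (resistance = voltage per current),
      = kg·m²·s⁻³·A⁻².
  So Ω⁻¹ = kg⁻¹·m⁻²·s³·A².
  Combining: A⁻²·m²·Ω⁻¹ = A⁻² · m² · (kg⁻¹·m⁻²·s³·A²) = kg⁻¹·s³.
Right side:
  F = C/V (capacitance = charge per voltage),
      = A·s/(kg·m²·s⁻³·A⁻¹) (substituting C and V),
      = kg⁻¹·m⁻²·s⁴·A².
  Combining: s⁻¹·A⁻²·m²·F = s⁻¹ · A⁻² · m² · (kg⁻¹·m⁻²·s⁴·A²) = kg⁻¹·s³.
Both reduce to kg⁻¹·s³.

Yes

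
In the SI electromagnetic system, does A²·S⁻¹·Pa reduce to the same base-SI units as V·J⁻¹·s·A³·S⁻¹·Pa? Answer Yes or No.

Yes

Left side:
  S = kg⁻¹·m⁻²·s³·A².
  So S⁻¹ = kg·m²·s⁻³·A⁻².
  Pa = kg·m⁻¹·s⁻².
  Combining: A²·S⁻¹·Pa = A² · (kg·m²·s⁻³·A⁻²) · (kg·m⁻¹·s⁻²) = kg²·m·s⁻⁵.
Right side:
  V = kg·m²·s⁻³·A⁻¹.
  J = kg·m²·s⁻².
  So J⁻¹ = kg⁻¹·m⁻²·s².
  S = kg⁻¹·m⁻²·s³·A².
  So S⁻¹ = kg·m²·s⁻³·A⁻².
  Pa = kg·m⁻¹·s⁻².
  Combining: V·J⁻¹·s·A³·S⁻¹·Pa = (kg·m²·s⁻³·A⁻¹) · (kg⁻¹·m⁻²·s²) · s · A³ · (kg·m²·s⁻³·A⁻²) · (kg·m⁻¹·s⁻²) = kg²·m·s⁻⁵.
Both reduce to kg²·m·s⁻⁵.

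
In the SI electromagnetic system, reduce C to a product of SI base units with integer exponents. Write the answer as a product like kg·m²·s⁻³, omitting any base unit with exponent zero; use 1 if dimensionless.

s·A

C = s·A.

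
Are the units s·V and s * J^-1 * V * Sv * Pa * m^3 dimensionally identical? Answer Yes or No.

No

Left side:
  V = W/A (potential = power per current),
      = kg·m²·s⁻³·A⁻¹.
  Combining: s·V = s · (kg·m²·s⁻³·A⁻¹) = kg·m²·s⁻²·A⁻¹.
Right side:
  J = N·m (work = force × distance),
      = kg·m²·s⁻².
  So J⁻¹ = kg⁻¹·m⁻²·s².
  V = W/A (potential = power per current),
      = kg·m²·s⁻³·A⁻¹.
  Sv = J/kg (equivalent dose = energy per mass),
      = m²·s⁻².
  Pa = N/m² (pressure = force per area),
      = kg·m⁻¹·s⁻².
  Combining: s·J⁻¹·V·Sv·Pa·m³ = s · (kg⁻¹·m⁻²·s²) · (kg·m²·s⁻³·A⁻¹) · (m²·s⁻²) · (kg·m⁻¹·s⁻²) · m³ = kg·m⁴·s⁻⁴·A⁻¹.
Left is kg·m²·s⁻²·A⁻¹; right is kg·m⁴·s⁻⁴·A⁻¹ — different.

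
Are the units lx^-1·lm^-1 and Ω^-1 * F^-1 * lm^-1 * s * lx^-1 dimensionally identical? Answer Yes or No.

Left side:
  lx = lm/m² (illuminance = luminous flux per area),
      = m⁻²·cd.
  So lx⁻¹ = m²·cd⁻¹.
  lm = cd·sr = cd (luminous flux; sr is dimensionless).
  So lm⁻¹ = cd⁻¹.
  Combining: lx⁻¹·lm⁻¹ = (m²·cd⁻¹) · cd⁻¹ = m²·cd⁻².
Right side:
  Ω = V/A (resistance = voltage per current),
      = kg·m²·s⁻³·A⁻².
  So Ω⁻¹ = kg⁻¹·m⁻²·s³·A².
  F = C/V (capacitance = charge per voltage),
      = A·s/(kg·m²·s⁻³·A⁻¹) (substituting C and V),
      = kg⁻¹·m⁻²·s⁴·A².
  So F⁻¹ = kg·m²·s⁻⁴·A⁻².
  lm = cd·sr = cd (luminous flux; sr is dimensionless).
  So lm⁻¹ = cd⁻¹.
  lx = lm/m² (illuminance = luminous flux per area),
      = m⁻²·cd.
  So lx⁻¹ = m²·cd⁻¹.
  Combining: Ω⁻¹·F⁻¹·lm⁻¹·s·lx⁻¹ = (kg⁻¹·m⁻²·s³·A²) · (kg·m²·s⁻⁴·A⁻²) · cd⁻¹ · s · (m²·cd⁻¹) = m²·cd⁻².
Both reduce to m²·cd⁻².

Yes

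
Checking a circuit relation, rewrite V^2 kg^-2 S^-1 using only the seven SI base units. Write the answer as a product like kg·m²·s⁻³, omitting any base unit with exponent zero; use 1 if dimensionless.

V = W/A (potential = power per current),
    = kg·m²·s⁻³·A⁻¹.
So V² = kg²·m⁴·s⁻⁶·A⁻².
S = 1/Ω (conductance is reciprocal resistance),
    = kg⁻¹·m⁻²·s³·A².
So S⁻¹ = kg·m²·s⁻³·A⁻².
Combining: V²·kg⁻²·S⁻¹ = (kg²·m⁴·s⁻⁶·A⁻²) · kg⁻² · (kg·m²·s⁻³·A⁻²) = kg·m⁶·s⁻⁹·A⁻⁴.

kg·m⁶·s⁻⁹·A⁻⁴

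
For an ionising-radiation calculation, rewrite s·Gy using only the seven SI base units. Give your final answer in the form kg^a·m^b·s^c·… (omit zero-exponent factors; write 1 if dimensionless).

m²·s⁻¹

Gy = m²·s⁻².
Combining: s·Gy = s · (m²·s⁻²) = m²·s⁻¹.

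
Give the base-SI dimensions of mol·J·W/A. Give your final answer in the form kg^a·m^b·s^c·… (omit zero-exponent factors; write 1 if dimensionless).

J = N·m (work = force × distance),
    = kg·m²·s⁻².
W = J/s (power = energy per time),
    = kg·m²·s⁻³.
Combining: A⁻¹·mol·J·W = A⁻¹ · mol · (kg·m²·s⁻²) · (kg·m²·s⁻³) = kg²·m⁴·s⁻⁵·A⁻¹·mol.

kg²·m⁴·s⁻⁵·A⁻¹·mol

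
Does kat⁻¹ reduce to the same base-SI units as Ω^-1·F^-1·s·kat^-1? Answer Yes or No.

Yes

Left side:
  kat = mol/s = s⁻¹·mol (catalytic activity).
  So kat⁻¹ = s·mol⁻¹.
Right side:
  Ω = kg·m²·s⁻³·A⁻².
  So Ω⁻¹ = kg⁻¹·m⁻²·s³·A².
  F = kg⁻¹·m⁻²·s⁴·A².
  So F⁻¹ = kg·m²·s⁻⁴·A⁻².
  kat = s⁻¹·mol.
  So kat⁻¹ = s·mol⁻¹.
  Combining: Ω⁻¹·F⁻¹·s·kat⁻¹ = (kg⁻¹·m⁻²·s³·A²) · (kg·m²·s⁻⁴·A⁻²) · s · (s·mol⁻¹) = s·mol⁻¹.
Both reduce to s·mol⁻¹.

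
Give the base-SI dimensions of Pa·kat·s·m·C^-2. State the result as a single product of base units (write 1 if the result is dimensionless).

Pa = N/m² (pressure = force per area),
    = kg·m⁻¹·s⁻².
kat = mol/s = s⁻¹·mol (catalytic activity).
C = A·s = s·A (charge = current × time).
So C⁻² = s⁻²·A⁻².
Combining: Pa·kat·s·m·C⁻² = (kg·m⁻¹·s⁻²) · (s⁻¹·mol) · s · m · (s⁻²·A⁻²) = kg·s⁻⁴·A⁻²·mol.

kg·s⁻⁴·A⁻²·mol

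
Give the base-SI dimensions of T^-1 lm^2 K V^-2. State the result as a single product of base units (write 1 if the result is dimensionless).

T = Wb/m² (flux density = flux per area),
    = kg·s⁻²·A⁻¹.
So T⁻¹ = kg⁻¹·s²·A.
lm = cd·sr = cd (luminous flux; sr is dimensionless).
So lm² = cd².
V = W/A (potential = power per current),
    = kg·m²·s⁻³·A⁻¹.
So V⁻² = kg⁻²·m⁻⁴·s⁶·A².
Combining: T⁻¹·lm²·K·V⁻² = (kg⁻¹·s²·A) · cd² · K · (kg⁻²·m⁻⁴·s⁶·A²) = kg⁻³·m⁻⁴·s⁸·A³·K·cd².

kg⁻³·m⁻⁴·s⁸·A³·K·cd²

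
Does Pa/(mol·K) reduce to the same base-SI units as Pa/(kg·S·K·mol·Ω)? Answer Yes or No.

No

Left side:
  Pa = kg·m⁻¹·s⁻².
  Combining: Pa·mol⁻¹·K⁻¹ = (kg·m⁻¹·s⁻²) · mol⁻¹ · K⁻¹ = kg·m⁻¹·s⁻²·K⁻¹·mol⁻¹.
Right side:
  Pa = N/m² (pressure = force per area),
      = kg·m⁻¹·s⁻².
  S = 1/Ω (conductance is reciprocal resistance),
      = kg⁻¹·m⁻²·s³·A².
  So S⁻¹ = kg·m²·s⁻³·A⁻².
  Ω = V/A (resistance = voltage per current),
      = kg·m²·s⁻³·A⁻².
  So Ω⁻¹ = kg⁻¹·m⁻²·s³·A².
  Combining: kg⁻¹·Pa·S⁻¹·K⁻¹·mol⁻¹·Ω⁻¹ = kg⁻¹ · (kg·m⁻¹·s⁻²) · (kg·m²·s⁻³·A⁻²) · K⁻¹ · mol⁻¹ · (kg⁻¹·m⁻²·s³·A²) = m⁻¹·s⁻²·K⁻¹·mol⁻¹.
Left is kg·m⁻¹·s⁻²·K⁻¹·mol⁻¹; right is m⁻¹·s⁻²·K⁻¹·mol⁻¹ — different.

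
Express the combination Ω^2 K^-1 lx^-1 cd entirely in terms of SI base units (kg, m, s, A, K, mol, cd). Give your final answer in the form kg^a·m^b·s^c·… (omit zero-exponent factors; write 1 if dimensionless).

kg²·m⁶·s⁻⁶·A⁻⁴·K⁻¹

Ω = V/A (resistance = voltage per current),
    = kg·m²·s⁻³·A⁻².
So Ω² = kg²·m⁴·s⁻⁶·A⁻⁴.
lx = lm/m² (illuminance = luminous flux per area),
    = m⁻²·cd.
So lx⁻¹ = m²·cd⁻¹.
Combining: Ω²·K⁻¹·lx⁻¹·cd = (kg²·m⁴·s⁻⁶·A⁻⁴) · K⁻¹ · (m²·cd⁻¹) · cd = kg²·m⁶·s⁻⁶·A⁻⁴·K⁻¹.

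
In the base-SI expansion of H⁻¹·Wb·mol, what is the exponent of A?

H = kg·m²·s⁻²·A⁻².
So H⁻¹ = kg⁻¹·m⁻²·s²·A².
Wb = kg·m²·s⁻²·A⁻¹.
Combining: H⁻¹·Wb·mol = (kg⁻¹·m⁻²·s²·A²) · (kg·m²·s⁻²·A⁻¹) · mol = A·mol.
The exponent of A is 1.

1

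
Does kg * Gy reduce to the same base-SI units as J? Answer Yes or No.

Left side:
  Gy = J/kg (absorbed dose = energy per mass),
      = m²·s⁻².
  Combining: kg·Gy = kg · (m²·s⁻²) = kg·m²·s⁻².
Right side:
  J = N·m (work = force × distance),
      = kg·m²·s⁻².
Both reduce to kg·m²·s⁻².

Yes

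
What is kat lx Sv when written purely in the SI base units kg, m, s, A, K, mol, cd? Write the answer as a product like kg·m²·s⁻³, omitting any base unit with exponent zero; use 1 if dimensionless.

s⁻³·mol·cd

kat = s⁻¹·mol.
lx = m⁻²·cd.
Sv = m²·s⁻².
Combining: kat·lx·Sv = (s⁻¹·mol) · (m⁻²·cd) · (m²·s⁻²) = s⁻³·mol·cd.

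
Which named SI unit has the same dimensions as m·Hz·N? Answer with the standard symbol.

W

Hz = s⁻¹.
N = kg·m·s⁻².
Combining: m·Hz·N = m · s⁻¹ · (kg·m·s⁻²) = kg·m²·s⁻³.
kg·m²·s⁻³ is the base-SI form of the watt.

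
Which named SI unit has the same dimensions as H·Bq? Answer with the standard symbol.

H = kg·m²·s⁻²·A⁻².
Bq = s⁻¹.
Combining: H·Bq = (kg·m²·s⁻²·A⁻²) · s⁻¹ = kg·m²·s⁻³·A⁻².
kg·m²·s⁻³·A⁻² is the base-SI form of the ohm.

Ω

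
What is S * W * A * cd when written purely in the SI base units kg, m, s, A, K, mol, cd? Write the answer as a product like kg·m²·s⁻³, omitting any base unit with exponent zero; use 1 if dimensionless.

A³·cd

S = 1/Ω (conductance is reciprocal resistance),
    = kg⁻¹·m⁻²·s³·A².
W = J/s (power = energy per time),
    = kg·m²·s⁻³.
Combining: S·W·A·cd = (kg⁻¹·m⁻²·s³·A²) · (kg·m²·s⁻³) · A · cd = A³·cd.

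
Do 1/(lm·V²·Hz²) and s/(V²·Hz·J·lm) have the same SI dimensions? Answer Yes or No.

Left side:
  lm = cd·sr = cd (luminous flux; sr is dimensionless).
  So lm⁻¹ = cd⁻¹.
  V = W/A (potential = power per current),
      = kg·m²·s⁻³·A⁻¹.
  So V⁻² = kg⁻²·m⁻⁴·s⁶·A².
  Hz = 1/s = s⁻¹ (frequency is cycles per second).
  So Hz⁻² = s².
  Combining: lm⁻¹·V⁻²·Hz⁻² = cd⁻¹ · (kg⁻²·m⁻⁴·s⁶·A²) · s² = kg⁻²·m⁻⁴·s⁸·A²·cd⁻¹.
Right side:
  V = kg·m²·s⁻³·A⁻¹.
  So V⁻² = kg⁻²·m⁻⁴·s⁶·A².
  Hz = s⁻¹.
  So Hz⁻¹ = s.
  J = kg·m²·s⁻².
  So J⁻¹ = kg⁻¹·m⁻²·s².
  lm = cd.
  So lm⁻¹ = cd⁻¹.
  Combining: V⁻²·Hz⁻¹·J⁻¹·s·lm⁻¹ = (kg⁻²·m⁻⁴·s⁶·A²) · s · (kg⁻¹·m⁻²·s²) · s · cd⁻¹ = kg⁻³·m⁻⁶·s¹⁰·A²·cd⁻¹.
Left is kg⁻²·m⁻⁴·s⁸·A²·cd⁻¹; right is kg⁻³·m⁻⁶·s¹⁰·A²·cd⁻¹ — different.

No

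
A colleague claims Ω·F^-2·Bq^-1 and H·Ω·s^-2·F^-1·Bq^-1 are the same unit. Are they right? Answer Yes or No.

Yes

Left side:
  Ω = V/A (resistance = voltage per current),
      = kg·m²·s⁻³·A⁻².
  F = C/V (capacitance = charge per voltage),
      = A·s/(kg·m²·s⁻³·A⁻¹) (substituting C and V),
      = kg⁻¹·m⁻²·s⁴·A².
  So F⁻² = kg²·m⁴·s⁻⁸·A⁻⁴.
  Bq = 1/s = s⁻¹ (activity is decays per second).
  So Bq⁻¹ = s.
  Combining: Ω·F⁻²·Bq⁻¹ = (kg·m²·s⁻³·A⁻²) · (kg²·m⁴·s⁻⁸·A⁻⁴) · s = kg³·m⁶·s⁻¹⁰·A⁻⁶.
Right side:
  H = kg·m²·s⁻²·A⁻².
  Ω = kg·m²·s⁻³·A⁻².
  F = kg⁻¹·m⁻²·s⁴·A².
  So F⁻¹ = kg·m²·s⁻⁴·A⁻².
  Bq = s⁻¹.
  So Bq⁻¹ = s.
  Combining: H·Ω·s⁻²·F⁻¹·Bq⁻¹ = (kg·m²·s⁻²·A⁻²) · (kg·m²·s⁻³·A⁻²) · s⁻² · (kg·m²·s⁻⁴·A⁻²) · s = kg³·m⁶·s⁻¹⁰·A⁻⁶.
Both reduce to kg³·m⁶·s⁻¹⁰·A⁻⁶.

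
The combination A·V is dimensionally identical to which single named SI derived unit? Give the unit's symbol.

W

V = W/A (potential = power per current),
    = kg·m²·s⁻³·A⁻¹.
Combining: A·V = A · (kg·m²·s⁻³·A⁻¹) = kg·m²·s⁻³.
kg·m²·s⁻³ is the base-SI form of the watt.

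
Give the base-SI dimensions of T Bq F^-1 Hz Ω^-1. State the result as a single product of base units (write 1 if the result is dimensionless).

T = kg·s⁻²·A⁻¹.
Bq = s⁻¹.
F = kg⁻¹·m⁻²·s⁴·A².
So F⁻¹ = kg·m²·s⁻⁴·A⁻².
Hz = s⁻¹.
Ω = kg·m²·s⁻³·A⁻².
So Ω⁻¹ = kg⁻¹·m⁻²·s³·A².
Combining: T·Bq·F⁻¹·Hz·Ω⁻¹ = (kg·s⁻²·A⁻¹) · s⁻¹ · (kg·m²·s⁻⁴·A⁻²) · s⁻¹ · (kg⁻¹·m⁻²·s³·A²) = kg·s⁻⁵·A⁻¹.

kg·s⁻⁵·A⁻¹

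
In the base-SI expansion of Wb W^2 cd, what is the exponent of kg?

Wb = V·s (flux: a volt is a weber per second),
    = kg·m²·s⁻²·A⁻¹.
W = J/s (power = energy per time),
    = kg·m²·s⁻³.
So W² = kg²·m⁴·s⁻⁶.
Combining: Wb·W²·cd = (kg·m²·s⁻²·A⁻¹) · (kg²·m⁴·s⁻⁶) · cd = kg³·m⁶·s⁻⁸·A⁻¹·cd.
The exponent of kg is 3.

3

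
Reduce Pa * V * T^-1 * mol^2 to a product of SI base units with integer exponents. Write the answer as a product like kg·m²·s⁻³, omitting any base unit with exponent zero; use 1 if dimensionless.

Pa = kg·m⁻¹·s⁻².
V = kg·m²·s⁻³·A⁻¹.
T = kg·s⁻²·A⁻¹.
So T⁻¹ = kg⁻¹·s²·A.
Combining: Pa·V·T⁻¹·mol² = (kg·m⁻¹·s⁻²) · (kg·m²·s⁻³·A⁻¹) · (kg⁻¹·s²·A) · mol² = kg·m·s⁻³·mol².

kg·m·s⁻³·mol²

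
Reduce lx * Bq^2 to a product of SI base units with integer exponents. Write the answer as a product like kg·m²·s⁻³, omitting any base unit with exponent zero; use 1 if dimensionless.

m⁻²·s⁻²·cd

lx = lm/m² (illuminance = luminous flux per area),
    = m⁻²·cd.
Bq = 1/s = s⁻¹ (activity is decays per second).
So Bq² = s⁻².
Combining: lx·Bq² = (m⁻²·cd) · s⁻² = m⁻²·s⁻²·cd.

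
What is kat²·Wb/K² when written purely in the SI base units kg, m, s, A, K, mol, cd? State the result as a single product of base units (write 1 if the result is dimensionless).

kat = mol/s = s⁻¹·mol (catalytic activity).
So kat² = s⁻²·mol².
Wb = V·s (flux: a volt is a weber per second),
    = kg·m²·s⁻²·A⁻¹.
Combining: kat²·K⁻²·Wb = (s⁻²·mol²) · K⁻² · (kg·m²·s⁻²·A⁻¹) = kg·m²·s⁻⁴·A⁻¹·K⁻²·mol².

kg·m²·s⁻⁴·A⁻¹·K⁻²·mol²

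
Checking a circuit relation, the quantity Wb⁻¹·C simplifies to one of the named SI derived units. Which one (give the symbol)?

S

Wb = V·s (flux: a volt is a weber per second),
    = kg·m²·s⁻²·A⁻¹.
So Wb⁻¹ = kg⁻¹·m⁻²·s²·A.
C = A·s = s·A (charge = current × time).
Combining: Wb⁻¹·C = (kg⁻¹·m⁻²·s²·A) · (s·A) = kg⁻¹·m⁻²·s³·A².
kg⁻¹·m⁻²·s³·A² is the base-SI form of the siemens.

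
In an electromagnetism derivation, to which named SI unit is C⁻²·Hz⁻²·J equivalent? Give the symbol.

C = A·s = s·A (charge = current × time).
So C⁻² = s⁻²·A⁻².
Hz = 1/s = s⁻¹ (frequency is cycles per second).
So Hz⁻² = s².
J = N·m (work = force × distance),
    = kg·m²·s⁻².
Combining: C⁻²·Hz⁻²·J = (s⁻²·A⁻²) · s² · (kg·m²·s⁻²) = kg·m²·s⁻²·A⁻².
kg·m²·s⁻²·A⁻² is the base-SI form of the henry.

H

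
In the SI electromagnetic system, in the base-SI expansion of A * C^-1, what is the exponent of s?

-1

C = A·s = s·A (charge = current × time).
So C⁻¹ = s⁻¹·A⁻¹.
Combining: A·C⁻¹ = A · (s⁻¹·A⁻¹) = s⁻¹.
The exponent of s is -1.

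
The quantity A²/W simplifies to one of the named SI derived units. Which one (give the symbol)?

S

W = J/s (power = energy per time),
    = kg·m²·s⁻³.
So W⁻¹ = kg⁻¹·m⁻²·s³.
Combining: W⁻¹·A² = (kg⁻¹·m⁻²·s³) · A² = kg⁻¹·m⁻²·s³·A².
kg⁻¹·m⁻²·s³·A² is the base-SI form of the siemens.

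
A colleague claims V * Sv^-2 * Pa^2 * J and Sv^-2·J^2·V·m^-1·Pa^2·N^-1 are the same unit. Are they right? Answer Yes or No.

Yes

Left side:
  V = kg·m²·s⁻³·A⁻¹.
  Sv = m²·s⁻².
  So Sv⁻² = m⁻⁴·s⁴.
  Pa = kg·m⁻¹·s⁻².
  So Pa² = kg²·m⁻²·s⁻⁴.
  J = kg·m²·s⁻².
  Combining: V·Sv⁻²·Pa²·J = (kg·m²·s⁻³·A⁻¹) · (m⁻⁴·s⁴) · (kg²·m⁻²·s⁻⁴) · (kg·m²·s⁻²) = kg⁴·m⁻²·s⁻⁵·A⁻¹.
Right side:
  Sv = J/kg (equivalent dose = energy per mass),
      = m²·s⁻².
  So Sv⁻² = m⁻⁴·s⁴.
  J = N·m (work = force × distance),
      = kg·m²·s⁻².
  So J² = kg²·m⁴·s⁻⁴.
  V = W/A (potential = power per current),
      = kg·m²·s⁻³·A⁻¹.
  Pa = N/m² (pressure = force per area),
      = kg·m⁻¹·s⁻².
  So Pa² = kg²·m⁻²·s⁻⁴.
  N = kg·m/s² = kg·m·s⁻² (force = mass × acceleration).
  So N⁻¹ = kg⁻¹·m⁻¹·s².
  Combining: Sv⁻²·J²·V·m⁻¹·Pa²·N⁻¹ = (m⁻⁴·s⁴) · (kg²·m⁴·s⁻⁴) · (kg·m²·s⁻³·A⁻¹) · m⁻¹ · (kg²·m⁻²·s⁻⁴) · (kg⁻¹·m⁻¹·s²) = kg⁴·m⁻²·s⁻⁵·A⁻¹.
Both reduce to kg⁴·m⁻²·s⁻⁵·A⁻¹.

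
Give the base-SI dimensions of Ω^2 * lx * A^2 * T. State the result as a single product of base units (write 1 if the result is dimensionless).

kg³·m²·s⁻⁸·A⁻³·cd

Ω = V/A (resistance = voltage per current),
    = kg·m²·s⁻³·A⁻².
So Ω² = kg²·m⁴·s⁻⁶·A⁻⁴.
lx = lm/m² (illuminance = luminous flux per area),
    = m⁻²·cd.
T = Wb/m² (flux density = flux per area),
    = kg·s⁻²·A⁻¹.
Combining: Ω²·lx·A²·T = (kg²·m⁴·s⁻⁶·A⁻⁴) · (m⁻²·cd) · A² · (kg·s⁻²·A⁻¹) = kg³·m²·s⁻⁸·A⁻³·cd.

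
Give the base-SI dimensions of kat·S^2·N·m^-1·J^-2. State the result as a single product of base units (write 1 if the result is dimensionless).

kg⁻³·m⁻⁸·s⁷·A⁴·mol

kat = s⁻¹·mol.
S = kg⁻¹·m⁻²·s³·A².
So S² = kg⁻²·m⁻⁴·s⁶·A⁴.
N = kg·m·s⁻².
J = kg·m²·s⁻².
So J⁻² = kg⁻²·m⁻⁴·s⁴.
Combining: kat·S²·N·m⁻¹·J⁻² = (s⁻¹·mol) · (kg⁻²·m⁻⁴·s⁶·A⁴) · (kg·m·s⁻²) · m⁻¹ · (kg⁻²·m⁻⁴·s⁴) = kg⁻³·m⁻⁸·s⁷·A⁴·mol.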